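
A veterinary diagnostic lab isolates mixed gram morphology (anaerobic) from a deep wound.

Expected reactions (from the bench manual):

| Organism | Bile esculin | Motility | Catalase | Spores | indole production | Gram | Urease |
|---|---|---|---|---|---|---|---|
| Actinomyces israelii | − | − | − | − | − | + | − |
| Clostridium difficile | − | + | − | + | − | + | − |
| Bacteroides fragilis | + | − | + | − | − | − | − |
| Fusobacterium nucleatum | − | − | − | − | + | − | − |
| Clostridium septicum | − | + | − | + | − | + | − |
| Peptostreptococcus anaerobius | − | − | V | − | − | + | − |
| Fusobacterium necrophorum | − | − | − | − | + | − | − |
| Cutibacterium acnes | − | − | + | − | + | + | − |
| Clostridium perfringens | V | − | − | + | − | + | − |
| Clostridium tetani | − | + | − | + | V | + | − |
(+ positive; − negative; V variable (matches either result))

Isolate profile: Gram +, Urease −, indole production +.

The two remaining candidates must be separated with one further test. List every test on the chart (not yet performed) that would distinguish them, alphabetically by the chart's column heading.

Catalase, Motility, Spores

indole production +: excludes 6 organisms — 4 left.
Gram +: excludes Fusobacterium nucleatum, Fusobacterium necrophorum — 2 left.
Urease −: all 2 remaining candidates are consistent.
Two candidates remain: Clostridium tetani and Cutibacterium acnes.
  Bile esculin: − vs − — same for both, does not separate.
  Motility: Clostridium tetani +, Cutibacterium acnes − — discriminates.
  Catalase: Clostridium tetani −, Cutibacterium acnes + — discriminates.
  Spores: Clostridium tetani +, Cutibacterium acnes − — discriminates.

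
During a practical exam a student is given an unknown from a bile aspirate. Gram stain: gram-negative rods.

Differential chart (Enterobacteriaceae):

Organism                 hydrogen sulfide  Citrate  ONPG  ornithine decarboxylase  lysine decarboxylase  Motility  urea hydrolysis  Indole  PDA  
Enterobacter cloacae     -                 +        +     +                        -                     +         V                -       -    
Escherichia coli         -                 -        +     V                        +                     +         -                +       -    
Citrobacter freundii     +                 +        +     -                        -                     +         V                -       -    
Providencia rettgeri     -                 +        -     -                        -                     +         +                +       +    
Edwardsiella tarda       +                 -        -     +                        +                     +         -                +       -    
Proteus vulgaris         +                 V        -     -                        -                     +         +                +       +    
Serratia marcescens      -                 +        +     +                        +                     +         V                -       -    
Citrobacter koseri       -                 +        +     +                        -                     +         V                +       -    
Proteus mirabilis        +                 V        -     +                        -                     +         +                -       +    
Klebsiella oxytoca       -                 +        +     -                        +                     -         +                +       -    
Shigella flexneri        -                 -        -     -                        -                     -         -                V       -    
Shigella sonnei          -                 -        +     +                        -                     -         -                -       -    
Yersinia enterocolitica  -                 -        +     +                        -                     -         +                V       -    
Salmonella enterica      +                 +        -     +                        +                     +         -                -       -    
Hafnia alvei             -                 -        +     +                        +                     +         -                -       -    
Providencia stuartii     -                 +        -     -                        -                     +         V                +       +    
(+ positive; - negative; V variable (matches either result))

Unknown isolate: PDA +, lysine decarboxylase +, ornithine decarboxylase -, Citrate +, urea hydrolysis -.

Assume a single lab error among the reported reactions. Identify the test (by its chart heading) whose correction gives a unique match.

As reported, no row in the chart matches all 5 reactions.
Reversing Citrate → still no organism matches.
Reversing ornithine decarboxylase → still no organism matches.
Reversing lysine decarboxylase (to -) → unique match: Providencia stuartii.
Reversing PDA → still no organism matches.
Reversing urea hydrolysis → still no organism matches.

lysine decarboxylase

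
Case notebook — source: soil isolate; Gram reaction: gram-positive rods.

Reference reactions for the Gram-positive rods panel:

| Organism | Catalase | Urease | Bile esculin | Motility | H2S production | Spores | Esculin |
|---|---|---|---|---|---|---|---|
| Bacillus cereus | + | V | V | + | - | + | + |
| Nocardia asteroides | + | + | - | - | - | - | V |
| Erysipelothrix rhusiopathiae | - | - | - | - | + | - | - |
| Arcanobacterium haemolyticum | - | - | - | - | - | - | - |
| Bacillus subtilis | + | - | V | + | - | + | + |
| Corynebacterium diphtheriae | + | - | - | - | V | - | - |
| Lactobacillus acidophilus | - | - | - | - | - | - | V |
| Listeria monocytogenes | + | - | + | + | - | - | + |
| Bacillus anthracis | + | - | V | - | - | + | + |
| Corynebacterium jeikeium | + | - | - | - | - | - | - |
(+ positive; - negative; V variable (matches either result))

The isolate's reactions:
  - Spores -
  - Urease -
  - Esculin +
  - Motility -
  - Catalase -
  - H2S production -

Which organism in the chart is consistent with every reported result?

Lactobacillus acidophilus

Catalase -: excludes 7 organisms — 3 left.
Motility -: all 3 remaining candidates are consistent.
Spores -: all 3 remaining candidates are consistent.
Esculin +: excludes Erysipelothrix rhusiopathiae, Arcanobacterium haemolyticum — 1 left.
Urease -: the one remaining candidate is consistent.
H2S production -: the one remaining candidate is consistent.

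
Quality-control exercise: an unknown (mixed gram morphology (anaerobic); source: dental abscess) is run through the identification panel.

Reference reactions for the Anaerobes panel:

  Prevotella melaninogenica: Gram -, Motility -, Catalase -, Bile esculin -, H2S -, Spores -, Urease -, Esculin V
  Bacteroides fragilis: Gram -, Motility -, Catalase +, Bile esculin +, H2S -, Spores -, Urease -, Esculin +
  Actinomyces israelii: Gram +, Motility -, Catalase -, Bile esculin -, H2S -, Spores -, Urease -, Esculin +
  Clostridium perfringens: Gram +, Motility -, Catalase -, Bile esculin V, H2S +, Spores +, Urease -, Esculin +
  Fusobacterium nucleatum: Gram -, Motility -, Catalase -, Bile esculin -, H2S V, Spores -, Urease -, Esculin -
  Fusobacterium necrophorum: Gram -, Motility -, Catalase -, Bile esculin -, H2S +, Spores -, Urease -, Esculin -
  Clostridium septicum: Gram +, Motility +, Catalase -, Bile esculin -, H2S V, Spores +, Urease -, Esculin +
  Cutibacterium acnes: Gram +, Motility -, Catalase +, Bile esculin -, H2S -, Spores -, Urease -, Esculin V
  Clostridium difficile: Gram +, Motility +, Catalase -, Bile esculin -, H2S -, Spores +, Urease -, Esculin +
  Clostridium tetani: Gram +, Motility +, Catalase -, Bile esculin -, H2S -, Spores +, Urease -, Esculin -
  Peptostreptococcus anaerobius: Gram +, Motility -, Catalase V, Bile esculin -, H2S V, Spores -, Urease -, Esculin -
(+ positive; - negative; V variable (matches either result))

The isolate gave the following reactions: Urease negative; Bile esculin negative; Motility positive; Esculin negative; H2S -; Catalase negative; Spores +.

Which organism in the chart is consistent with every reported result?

Clostridium tetani

H2S -: excludes Clostridium perfringens, Fusobacterium necrophorum — 9 left.
Bile esculin -: excludes Bacteroides fragilis — 8 left.
Esculin -: excludes Actinomyces israelii, Clostridium septicum, Clostridium difficile — 5 left.
Spores +: excludes Prevotella melaninogenica, Fusobacterium nucleatum, Cutibacterium acnes, Peptostreptococcus anaerobius — 1 left.
Urease -: the one remaining candidate is consistent.
Catalase -: the one remaining candidate is consistent.
Motility +: the one remaining candidate is consistent.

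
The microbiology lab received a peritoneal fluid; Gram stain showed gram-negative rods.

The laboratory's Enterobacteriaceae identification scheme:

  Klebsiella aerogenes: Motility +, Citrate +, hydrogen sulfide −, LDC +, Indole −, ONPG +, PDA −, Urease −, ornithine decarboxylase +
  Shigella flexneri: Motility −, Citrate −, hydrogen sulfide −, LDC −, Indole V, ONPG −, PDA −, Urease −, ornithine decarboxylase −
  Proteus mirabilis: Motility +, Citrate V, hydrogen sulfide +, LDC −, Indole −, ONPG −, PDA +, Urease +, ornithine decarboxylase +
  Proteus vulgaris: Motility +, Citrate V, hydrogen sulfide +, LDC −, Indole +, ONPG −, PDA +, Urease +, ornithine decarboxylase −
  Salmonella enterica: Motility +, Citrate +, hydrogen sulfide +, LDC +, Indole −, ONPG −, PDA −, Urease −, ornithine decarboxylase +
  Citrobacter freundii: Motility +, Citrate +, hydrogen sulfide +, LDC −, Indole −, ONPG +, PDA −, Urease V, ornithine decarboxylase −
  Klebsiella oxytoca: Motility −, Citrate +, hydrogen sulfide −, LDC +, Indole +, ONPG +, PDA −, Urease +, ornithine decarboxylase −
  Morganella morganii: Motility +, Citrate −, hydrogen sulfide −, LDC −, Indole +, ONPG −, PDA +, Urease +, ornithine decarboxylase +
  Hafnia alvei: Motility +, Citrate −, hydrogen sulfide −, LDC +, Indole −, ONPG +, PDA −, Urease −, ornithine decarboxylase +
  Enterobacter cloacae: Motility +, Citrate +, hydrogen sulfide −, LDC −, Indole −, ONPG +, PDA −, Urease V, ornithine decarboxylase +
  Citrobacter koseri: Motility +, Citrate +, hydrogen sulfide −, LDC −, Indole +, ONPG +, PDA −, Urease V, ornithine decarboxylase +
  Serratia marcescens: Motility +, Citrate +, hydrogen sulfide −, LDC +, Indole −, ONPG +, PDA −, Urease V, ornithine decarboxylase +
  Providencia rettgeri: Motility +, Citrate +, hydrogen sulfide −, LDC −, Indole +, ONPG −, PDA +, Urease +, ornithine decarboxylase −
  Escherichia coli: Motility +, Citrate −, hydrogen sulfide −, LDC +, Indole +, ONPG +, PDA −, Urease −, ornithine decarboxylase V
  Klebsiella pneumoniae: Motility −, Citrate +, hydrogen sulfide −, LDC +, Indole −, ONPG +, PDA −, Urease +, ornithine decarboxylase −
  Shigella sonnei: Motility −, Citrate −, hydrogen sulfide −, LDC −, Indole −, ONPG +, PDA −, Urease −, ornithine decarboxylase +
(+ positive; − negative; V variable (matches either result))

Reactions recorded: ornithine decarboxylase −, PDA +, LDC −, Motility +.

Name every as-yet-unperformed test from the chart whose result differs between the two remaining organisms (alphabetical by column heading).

hydrogen sulfide

Motility +: excludes Shigella flexneri, Klebsiella oxytoca, Klebsiella pneumoniae, Shigella sonnei — 12 left.
LDC −: excludes 5 organisms — 7 left.
ornithine decarboxylase −: excludes Proteus mirabilis, Morganella morganii, Enterobacter cloacae, Citrobacter koseri — 3 left.
PDA +: excludes Citrobacter freundii — 2 left.
Two candidates remain: Proteus vulgaris and Providencia rettgeri.
  Citrate: V vs + — variable for at least one, does not separate.
  hydrogen sulfide: Proteus vulgaris +, Providencia rettgeri − — discriminates.
  Indole: + vs + — same for both, does not separate.
  ONPG: − vs − — same for both, does not separate.
  Urease: + vs + — same for both, does not separate.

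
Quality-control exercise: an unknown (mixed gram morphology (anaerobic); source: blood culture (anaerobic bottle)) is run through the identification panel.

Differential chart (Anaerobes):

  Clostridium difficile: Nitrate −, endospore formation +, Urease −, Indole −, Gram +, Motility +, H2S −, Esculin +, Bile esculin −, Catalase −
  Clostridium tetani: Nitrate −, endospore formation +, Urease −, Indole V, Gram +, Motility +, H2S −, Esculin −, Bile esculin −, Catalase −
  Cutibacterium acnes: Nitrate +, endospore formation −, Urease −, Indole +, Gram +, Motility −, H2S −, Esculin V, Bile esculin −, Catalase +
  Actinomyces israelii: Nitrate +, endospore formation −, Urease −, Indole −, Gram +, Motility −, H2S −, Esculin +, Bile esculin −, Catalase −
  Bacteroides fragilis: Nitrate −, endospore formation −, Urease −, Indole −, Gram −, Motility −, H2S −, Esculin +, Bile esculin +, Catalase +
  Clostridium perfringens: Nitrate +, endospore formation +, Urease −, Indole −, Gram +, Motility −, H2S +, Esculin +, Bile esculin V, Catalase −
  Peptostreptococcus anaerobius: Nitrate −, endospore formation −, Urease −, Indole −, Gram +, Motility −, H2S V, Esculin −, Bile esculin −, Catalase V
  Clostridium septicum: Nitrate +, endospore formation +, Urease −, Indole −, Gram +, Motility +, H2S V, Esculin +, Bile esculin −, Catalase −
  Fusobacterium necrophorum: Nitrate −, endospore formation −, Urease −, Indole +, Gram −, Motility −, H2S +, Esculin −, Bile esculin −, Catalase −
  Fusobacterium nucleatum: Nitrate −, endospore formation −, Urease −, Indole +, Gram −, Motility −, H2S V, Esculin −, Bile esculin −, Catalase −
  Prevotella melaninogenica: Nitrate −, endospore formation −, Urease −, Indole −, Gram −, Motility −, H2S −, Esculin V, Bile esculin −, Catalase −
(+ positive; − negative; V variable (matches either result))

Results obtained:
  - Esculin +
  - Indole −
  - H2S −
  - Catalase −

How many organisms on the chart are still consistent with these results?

4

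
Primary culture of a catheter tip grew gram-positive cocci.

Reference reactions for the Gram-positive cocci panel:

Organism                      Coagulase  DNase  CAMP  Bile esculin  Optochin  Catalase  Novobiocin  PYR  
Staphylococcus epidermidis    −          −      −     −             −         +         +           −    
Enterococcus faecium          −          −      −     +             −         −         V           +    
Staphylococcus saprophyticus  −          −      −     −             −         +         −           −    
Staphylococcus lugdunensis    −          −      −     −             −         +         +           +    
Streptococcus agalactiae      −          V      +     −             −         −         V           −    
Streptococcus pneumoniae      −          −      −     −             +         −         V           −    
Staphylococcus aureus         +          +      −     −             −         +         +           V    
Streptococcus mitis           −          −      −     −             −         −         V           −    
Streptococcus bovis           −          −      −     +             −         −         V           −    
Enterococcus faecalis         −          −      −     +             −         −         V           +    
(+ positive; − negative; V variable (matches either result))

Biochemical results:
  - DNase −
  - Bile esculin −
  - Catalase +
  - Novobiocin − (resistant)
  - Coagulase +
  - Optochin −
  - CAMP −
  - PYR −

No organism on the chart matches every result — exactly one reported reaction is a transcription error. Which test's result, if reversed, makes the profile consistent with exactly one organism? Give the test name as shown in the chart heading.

Coagulase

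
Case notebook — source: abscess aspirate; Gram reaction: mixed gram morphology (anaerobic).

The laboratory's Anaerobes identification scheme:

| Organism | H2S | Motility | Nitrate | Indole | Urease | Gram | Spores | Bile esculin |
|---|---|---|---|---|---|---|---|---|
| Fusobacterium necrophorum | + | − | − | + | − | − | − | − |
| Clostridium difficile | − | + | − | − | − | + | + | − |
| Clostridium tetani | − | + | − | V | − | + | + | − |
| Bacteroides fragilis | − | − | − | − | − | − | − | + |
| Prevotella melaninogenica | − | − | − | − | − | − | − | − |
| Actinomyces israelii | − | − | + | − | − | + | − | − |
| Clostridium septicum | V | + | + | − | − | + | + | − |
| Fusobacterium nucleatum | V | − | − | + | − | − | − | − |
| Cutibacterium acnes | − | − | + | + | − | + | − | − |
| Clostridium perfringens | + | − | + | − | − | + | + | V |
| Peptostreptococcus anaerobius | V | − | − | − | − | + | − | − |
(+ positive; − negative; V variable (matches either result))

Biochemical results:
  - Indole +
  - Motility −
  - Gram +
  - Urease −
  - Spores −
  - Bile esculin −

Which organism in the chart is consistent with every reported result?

Urease −: all 11 remaining candidates are consistent.
Indole +: excludes 7 organisms — 4 left.
Bile esculin −: all 4 remaining candidates are consistent.
Gram +: excludes Fusobacterium necrophorum, Fusobacterium nucleatum — 2 left.
Motility −: excludes Clostridium tetani — 1 left.
Spores −: the one remaining candidate is consistent.

Cutibacterium acnes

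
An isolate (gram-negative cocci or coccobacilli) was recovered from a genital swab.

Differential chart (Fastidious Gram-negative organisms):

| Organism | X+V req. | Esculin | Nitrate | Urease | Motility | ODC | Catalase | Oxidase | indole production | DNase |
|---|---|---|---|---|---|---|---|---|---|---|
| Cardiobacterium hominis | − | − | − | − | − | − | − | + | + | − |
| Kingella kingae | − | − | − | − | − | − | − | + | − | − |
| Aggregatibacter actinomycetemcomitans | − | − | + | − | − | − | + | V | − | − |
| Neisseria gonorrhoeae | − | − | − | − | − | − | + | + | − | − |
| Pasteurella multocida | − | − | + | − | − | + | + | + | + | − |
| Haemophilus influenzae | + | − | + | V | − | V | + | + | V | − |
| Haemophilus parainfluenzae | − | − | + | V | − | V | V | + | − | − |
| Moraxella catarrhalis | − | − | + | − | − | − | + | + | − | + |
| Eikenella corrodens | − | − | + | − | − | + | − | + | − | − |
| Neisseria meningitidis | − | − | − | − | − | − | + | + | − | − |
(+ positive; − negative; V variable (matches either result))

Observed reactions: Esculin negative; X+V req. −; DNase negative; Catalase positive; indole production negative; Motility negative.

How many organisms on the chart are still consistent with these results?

Motility −: all 10 remaining candidates are consistent.
Catalase +: excludes Cardiobacterium hominis, Kingella kingae, Eikenella corrodens — 7 left.
X+V req. −: excludes Haemophilus influenzae — 6 left.
Esculin −: all 6 remaining candidates are consistent.
DNase −: excludes Moraxella catarrhalis — 5 left.
indole production −: excludes Pasteurella multocida — 4 left.
Still consistent: Aggregatibacter actinomycetemcomitans, Haemophilus parainfluenzae, Neisseria gonorrhoeae, Neisseria meningitidis.

4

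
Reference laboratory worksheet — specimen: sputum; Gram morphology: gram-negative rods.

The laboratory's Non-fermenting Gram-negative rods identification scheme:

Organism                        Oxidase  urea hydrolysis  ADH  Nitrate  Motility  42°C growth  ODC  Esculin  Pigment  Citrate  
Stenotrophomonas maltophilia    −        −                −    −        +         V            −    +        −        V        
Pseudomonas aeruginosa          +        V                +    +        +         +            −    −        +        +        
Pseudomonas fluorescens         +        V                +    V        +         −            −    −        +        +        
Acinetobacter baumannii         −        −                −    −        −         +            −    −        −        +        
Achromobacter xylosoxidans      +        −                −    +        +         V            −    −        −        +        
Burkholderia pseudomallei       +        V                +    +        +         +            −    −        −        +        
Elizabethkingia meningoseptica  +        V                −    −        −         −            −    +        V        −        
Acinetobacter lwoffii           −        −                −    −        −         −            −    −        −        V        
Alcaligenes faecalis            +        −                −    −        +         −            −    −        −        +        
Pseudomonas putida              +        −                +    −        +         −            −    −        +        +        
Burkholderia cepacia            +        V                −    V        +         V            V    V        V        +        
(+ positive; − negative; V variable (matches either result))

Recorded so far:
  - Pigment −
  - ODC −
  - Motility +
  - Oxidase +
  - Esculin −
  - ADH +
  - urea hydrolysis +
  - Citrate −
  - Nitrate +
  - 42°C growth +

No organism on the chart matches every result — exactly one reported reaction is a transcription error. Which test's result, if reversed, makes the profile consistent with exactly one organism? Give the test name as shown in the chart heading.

Citrate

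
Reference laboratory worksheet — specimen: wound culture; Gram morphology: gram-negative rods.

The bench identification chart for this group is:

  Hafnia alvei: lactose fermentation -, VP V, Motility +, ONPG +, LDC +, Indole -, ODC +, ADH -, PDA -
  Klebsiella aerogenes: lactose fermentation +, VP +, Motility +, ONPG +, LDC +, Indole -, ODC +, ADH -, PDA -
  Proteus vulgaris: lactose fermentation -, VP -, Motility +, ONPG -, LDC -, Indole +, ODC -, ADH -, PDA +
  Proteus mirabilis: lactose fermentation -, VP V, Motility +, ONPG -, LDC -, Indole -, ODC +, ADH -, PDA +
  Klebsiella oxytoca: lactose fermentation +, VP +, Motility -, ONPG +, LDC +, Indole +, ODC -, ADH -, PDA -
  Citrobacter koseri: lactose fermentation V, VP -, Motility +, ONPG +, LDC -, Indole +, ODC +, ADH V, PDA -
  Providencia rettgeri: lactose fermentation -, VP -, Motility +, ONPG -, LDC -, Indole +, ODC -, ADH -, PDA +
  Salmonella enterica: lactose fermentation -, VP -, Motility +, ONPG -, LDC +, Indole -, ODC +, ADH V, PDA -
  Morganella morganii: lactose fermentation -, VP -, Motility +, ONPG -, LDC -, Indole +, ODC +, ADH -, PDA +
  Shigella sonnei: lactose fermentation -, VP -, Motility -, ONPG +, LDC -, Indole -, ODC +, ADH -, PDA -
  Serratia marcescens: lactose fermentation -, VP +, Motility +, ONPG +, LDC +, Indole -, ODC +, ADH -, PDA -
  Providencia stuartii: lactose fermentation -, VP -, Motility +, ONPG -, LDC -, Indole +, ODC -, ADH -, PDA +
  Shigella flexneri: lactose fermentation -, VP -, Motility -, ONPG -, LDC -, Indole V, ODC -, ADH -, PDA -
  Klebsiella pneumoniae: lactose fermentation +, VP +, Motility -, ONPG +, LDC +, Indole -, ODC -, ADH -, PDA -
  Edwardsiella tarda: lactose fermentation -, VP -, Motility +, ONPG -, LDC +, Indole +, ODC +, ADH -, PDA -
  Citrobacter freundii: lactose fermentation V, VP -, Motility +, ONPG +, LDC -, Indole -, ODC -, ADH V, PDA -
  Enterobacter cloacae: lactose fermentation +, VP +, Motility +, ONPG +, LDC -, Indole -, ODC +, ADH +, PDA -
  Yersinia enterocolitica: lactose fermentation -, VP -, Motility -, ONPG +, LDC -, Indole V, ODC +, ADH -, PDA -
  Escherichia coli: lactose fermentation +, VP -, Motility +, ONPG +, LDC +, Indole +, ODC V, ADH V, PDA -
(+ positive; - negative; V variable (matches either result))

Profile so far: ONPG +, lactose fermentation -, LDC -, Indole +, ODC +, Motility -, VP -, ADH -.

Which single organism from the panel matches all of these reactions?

Yersinia enterocolitica

Motility -: excludes 14 organisms — 5 left.
ODC +: excludes Klebsiella oxytoca, Shigella flexneri, Klebsiella pneumoniae — 2 left.
LDC -: all 2 remaining candidates are consistent.
ONPG +: all 2 remaining candidates are consistent.
lactose fermentation -: all 2 remaining candidates are consistent.
Indole +: excludes Shigella sonnei — 1 left.
VP -: the one remaining candidate is consistent.
ADH -: the one remaining candidate is consistent.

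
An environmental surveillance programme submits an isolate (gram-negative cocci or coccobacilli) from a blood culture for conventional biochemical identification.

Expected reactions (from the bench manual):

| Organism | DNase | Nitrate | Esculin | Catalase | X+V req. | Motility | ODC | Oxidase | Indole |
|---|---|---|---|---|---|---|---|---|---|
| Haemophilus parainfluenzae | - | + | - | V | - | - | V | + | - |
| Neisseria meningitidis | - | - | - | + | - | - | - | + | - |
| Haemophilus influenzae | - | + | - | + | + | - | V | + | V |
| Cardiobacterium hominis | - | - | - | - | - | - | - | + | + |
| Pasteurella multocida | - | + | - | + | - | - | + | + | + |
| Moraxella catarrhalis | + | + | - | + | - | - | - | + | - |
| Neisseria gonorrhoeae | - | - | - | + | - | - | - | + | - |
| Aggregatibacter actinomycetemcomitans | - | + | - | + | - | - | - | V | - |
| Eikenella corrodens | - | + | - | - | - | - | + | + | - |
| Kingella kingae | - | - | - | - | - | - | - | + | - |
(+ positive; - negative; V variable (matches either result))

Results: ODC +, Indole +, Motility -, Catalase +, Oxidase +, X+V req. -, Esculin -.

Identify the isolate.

Pasteurella multocida

Indole +: excludes 7 organisms — 3 left.
Esculin -: all 3 remaining candidates are consistent.
Catalase +: excludes Cardiobacterium hominis — 2 left.
Oxidase +: all 2 remaining candidates are consistent.
Motility -: all 2 remaining candidates are consistent.
ODC +: all 2 remaining candidates are consistent.
X+V req. -: excludes Haemophilus influenzae — 1 left.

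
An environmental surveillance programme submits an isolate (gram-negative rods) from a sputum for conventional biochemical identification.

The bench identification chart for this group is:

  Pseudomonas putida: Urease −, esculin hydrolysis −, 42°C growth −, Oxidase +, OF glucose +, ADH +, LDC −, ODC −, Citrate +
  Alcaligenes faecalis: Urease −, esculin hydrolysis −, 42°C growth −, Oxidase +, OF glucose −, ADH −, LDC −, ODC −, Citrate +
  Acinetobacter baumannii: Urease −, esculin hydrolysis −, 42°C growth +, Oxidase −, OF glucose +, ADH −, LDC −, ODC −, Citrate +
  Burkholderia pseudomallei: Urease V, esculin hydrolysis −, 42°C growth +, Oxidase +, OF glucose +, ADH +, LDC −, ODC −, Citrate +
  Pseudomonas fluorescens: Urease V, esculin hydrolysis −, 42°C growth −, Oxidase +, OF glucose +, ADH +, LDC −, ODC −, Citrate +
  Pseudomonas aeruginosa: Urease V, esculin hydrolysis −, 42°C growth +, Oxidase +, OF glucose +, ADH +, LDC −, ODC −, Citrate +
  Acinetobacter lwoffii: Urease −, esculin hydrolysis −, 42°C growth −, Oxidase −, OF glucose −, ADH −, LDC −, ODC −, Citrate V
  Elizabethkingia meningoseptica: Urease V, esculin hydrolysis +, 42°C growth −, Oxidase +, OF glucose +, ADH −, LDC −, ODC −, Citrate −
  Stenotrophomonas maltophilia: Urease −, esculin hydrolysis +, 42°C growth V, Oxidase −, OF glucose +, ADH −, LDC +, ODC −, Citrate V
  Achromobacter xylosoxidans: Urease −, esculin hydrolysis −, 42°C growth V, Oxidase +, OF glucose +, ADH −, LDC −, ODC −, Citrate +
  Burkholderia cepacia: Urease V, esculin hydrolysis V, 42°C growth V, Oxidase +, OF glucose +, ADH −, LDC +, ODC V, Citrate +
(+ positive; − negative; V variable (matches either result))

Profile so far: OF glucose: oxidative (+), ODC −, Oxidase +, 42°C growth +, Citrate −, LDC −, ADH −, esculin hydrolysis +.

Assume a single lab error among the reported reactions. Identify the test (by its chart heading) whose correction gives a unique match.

As reported, no row in the chart matches all 8 reactions.
Reversing 42°C growth (to −) → unique match: Elizabethkingia meningoseptica.
Reversing Oxidase → still no organism matches.
Reversing ADH → still no organism matches.
Reversing OF glucose → still no organism matches.
Reversing LDC → still no organism matches.
Reversing Citrate → still no organism matches.
Reversing esculin hydrolysis → still no organism matches.
Reversing ODC → still no organism matches.

42°C growth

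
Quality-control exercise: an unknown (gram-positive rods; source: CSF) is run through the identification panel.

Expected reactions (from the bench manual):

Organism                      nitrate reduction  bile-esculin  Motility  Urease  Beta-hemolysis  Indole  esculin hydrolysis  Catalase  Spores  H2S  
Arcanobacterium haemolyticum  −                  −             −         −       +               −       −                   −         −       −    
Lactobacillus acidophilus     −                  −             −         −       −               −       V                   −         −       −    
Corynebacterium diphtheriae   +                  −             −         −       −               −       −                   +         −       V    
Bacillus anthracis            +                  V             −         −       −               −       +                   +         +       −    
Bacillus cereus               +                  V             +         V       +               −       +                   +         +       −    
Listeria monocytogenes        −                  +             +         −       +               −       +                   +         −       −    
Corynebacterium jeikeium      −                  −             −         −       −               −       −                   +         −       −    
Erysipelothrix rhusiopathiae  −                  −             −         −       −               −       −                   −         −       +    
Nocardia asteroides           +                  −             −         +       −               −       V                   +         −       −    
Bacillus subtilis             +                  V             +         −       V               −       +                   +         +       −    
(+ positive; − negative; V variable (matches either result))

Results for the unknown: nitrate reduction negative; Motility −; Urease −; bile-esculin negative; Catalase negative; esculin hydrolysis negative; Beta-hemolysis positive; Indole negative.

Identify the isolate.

Arcanobacterium haemolyticum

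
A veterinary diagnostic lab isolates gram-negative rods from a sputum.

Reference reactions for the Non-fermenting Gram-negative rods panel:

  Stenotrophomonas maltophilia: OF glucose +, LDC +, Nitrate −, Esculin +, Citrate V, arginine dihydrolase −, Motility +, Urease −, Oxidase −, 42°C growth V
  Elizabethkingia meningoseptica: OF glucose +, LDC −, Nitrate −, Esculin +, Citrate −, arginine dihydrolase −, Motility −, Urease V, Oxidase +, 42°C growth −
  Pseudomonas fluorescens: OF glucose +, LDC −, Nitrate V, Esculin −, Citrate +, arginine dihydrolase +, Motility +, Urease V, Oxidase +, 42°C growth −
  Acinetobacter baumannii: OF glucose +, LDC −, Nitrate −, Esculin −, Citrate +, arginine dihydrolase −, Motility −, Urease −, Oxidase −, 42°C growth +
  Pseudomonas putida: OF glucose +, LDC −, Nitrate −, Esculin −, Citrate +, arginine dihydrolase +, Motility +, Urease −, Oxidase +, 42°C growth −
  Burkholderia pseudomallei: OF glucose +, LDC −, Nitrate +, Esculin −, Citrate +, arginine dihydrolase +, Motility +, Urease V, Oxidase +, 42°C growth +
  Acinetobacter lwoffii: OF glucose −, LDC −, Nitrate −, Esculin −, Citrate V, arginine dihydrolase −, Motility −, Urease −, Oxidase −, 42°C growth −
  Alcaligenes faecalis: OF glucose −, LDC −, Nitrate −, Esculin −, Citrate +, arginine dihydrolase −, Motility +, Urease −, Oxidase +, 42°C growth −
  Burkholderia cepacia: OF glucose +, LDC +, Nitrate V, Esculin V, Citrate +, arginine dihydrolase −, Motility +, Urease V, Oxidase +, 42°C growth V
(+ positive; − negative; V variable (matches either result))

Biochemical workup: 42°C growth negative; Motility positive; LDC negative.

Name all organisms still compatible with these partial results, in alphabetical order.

Alcaligenes faecalis, Pseudomonas fluorescens, Pseudomonas putida

42°C growth −: excludes Acinetobacter baumannii, Burkholderia pseudomallei — 7 left.
Motility +: excludes Elizabethkingia meningoseptica, Acinetobacter lwoffii — 5 left.
LDC −: excludes Stenotrophomonas maltophilia, Burkholderia cepacia — 3 left.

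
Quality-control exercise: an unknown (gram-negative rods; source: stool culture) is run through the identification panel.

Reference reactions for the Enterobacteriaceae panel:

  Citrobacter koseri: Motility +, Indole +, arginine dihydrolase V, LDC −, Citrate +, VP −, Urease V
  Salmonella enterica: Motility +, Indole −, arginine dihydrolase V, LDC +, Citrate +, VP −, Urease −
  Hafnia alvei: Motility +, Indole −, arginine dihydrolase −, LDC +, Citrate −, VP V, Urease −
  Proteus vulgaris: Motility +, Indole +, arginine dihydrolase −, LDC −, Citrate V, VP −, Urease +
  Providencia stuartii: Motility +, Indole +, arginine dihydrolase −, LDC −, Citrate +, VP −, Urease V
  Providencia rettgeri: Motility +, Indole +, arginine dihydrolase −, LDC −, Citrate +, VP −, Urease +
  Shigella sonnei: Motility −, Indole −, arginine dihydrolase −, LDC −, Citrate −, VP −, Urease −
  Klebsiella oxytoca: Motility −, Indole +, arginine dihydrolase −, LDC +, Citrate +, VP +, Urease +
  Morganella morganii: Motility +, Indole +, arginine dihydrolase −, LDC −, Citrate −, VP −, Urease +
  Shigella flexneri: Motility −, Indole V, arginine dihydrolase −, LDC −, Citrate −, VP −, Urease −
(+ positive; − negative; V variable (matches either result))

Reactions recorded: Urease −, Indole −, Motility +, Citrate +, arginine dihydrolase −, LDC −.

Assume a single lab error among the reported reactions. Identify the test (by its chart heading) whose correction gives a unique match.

LDC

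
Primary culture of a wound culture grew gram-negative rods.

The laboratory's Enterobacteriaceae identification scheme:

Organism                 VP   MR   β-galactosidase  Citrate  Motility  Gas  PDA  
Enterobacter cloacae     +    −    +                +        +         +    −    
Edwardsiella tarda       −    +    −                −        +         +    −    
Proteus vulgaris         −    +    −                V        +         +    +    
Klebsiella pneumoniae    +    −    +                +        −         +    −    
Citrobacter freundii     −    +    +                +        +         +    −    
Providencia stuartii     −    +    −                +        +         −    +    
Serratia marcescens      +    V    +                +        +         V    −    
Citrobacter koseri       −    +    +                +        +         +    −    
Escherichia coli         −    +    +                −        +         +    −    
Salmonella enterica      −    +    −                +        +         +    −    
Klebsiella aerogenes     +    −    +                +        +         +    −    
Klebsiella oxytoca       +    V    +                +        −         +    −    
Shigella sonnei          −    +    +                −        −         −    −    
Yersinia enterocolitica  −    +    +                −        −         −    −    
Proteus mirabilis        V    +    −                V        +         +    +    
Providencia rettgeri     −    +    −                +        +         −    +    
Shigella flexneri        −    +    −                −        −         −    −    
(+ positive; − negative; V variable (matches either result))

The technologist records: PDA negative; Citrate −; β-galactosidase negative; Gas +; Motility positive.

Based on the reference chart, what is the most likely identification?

Edwardsiella tarda

Citrate −: excludes 10 organisms — 7 left.
β-galactosidase −: excludes Escherichia coli, Shigella sonnei, Yersinia enterocolitica — 4 left.
PDA −: excludes Proteus vulgaris, Proteus mirabilis — 2 left.
Gas +: excludes Shigella flexneri — 1 left.
Motility +: the one remaining candidate is consistent.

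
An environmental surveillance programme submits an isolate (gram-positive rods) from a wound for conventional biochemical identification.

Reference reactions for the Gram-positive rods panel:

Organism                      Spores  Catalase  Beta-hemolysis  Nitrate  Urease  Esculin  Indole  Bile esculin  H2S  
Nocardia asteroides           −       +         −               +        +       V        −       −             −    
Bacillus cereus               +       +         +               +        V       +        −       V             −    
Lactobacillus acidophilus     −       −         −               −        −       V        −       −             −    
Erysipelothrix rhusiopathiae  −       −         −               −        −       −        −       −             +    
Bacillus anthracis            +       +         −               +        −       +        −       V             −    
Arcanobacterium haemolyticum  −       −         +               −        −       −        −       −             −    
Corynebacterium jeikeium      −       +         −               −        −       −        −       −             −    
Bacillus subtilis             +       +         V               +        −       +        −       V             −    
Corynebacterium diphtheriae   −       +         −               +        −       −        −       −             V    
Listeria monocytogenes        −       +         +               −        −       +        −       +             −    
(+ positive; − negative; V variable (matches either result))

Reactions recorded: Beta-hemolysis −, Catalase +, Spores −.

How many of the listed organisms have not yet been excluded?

Spores −: excludes Bacillus cereus, Bacillus anthracis, Bacillus subtilis — 7 left.
Catalase +: excludes Lactobacillus acidophilus, Erysipelothrix rhusiopathiae, Arcanobacterium haemolyticum — 4 left.
Beta-hemolysis −: excludes Listeria monocytogenes — 3 left.
Still consistent: Corynebacterium diphtheriae, Corynebacterium jeikeium, Nocardia asteroides.

3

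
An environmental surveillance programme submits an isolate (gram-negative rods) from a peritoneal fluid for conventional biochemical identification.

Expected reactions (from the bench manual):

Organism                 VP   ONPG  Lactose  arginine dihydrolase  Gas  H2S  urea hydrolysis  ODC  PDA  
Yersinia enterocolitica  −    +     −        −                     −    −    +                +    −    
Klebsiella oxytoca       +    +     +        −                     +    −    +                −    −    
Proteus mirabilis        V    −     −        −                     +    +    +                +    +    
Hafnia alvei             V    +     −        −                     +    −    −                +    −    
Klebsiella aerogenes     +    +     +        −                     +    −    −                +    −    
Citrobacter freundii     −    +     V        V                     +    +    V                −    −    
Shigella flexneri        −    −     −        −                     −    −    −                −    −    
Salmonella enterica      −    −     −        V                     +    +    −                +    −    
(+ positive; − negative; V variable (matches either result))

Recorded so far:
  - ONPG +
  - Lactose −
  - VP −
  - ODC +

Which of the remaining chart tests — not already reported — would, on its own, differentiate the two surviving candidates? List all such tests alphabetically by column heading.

Gas, urea hydrolysis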